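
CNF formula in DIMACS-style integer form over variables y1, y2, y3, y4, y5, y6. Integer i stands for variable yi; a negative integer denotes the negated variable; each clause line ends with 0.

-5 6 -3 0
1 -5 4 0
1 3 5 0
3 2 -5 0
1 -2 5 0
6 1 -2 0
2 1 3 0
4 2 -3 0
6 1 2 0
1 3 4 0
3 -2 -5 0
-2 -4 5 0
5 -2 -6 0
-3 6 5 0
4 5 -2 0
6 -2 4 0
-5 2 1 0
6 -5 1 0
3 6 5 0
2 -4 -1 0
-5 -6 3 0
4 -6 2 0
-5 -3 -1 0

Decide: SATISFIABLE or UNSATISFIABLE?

Try y1 = False.
Set y2 = False and propagate.
  then y3 is forced to True.
  then y4 is forced to True.
  then y6 is forced to True.
  then y5 is forced to False.
So y1=F, y2=F, y3=T, y4=T, y5=F, y6=T is a satisfying assignment.

SATISFIABLE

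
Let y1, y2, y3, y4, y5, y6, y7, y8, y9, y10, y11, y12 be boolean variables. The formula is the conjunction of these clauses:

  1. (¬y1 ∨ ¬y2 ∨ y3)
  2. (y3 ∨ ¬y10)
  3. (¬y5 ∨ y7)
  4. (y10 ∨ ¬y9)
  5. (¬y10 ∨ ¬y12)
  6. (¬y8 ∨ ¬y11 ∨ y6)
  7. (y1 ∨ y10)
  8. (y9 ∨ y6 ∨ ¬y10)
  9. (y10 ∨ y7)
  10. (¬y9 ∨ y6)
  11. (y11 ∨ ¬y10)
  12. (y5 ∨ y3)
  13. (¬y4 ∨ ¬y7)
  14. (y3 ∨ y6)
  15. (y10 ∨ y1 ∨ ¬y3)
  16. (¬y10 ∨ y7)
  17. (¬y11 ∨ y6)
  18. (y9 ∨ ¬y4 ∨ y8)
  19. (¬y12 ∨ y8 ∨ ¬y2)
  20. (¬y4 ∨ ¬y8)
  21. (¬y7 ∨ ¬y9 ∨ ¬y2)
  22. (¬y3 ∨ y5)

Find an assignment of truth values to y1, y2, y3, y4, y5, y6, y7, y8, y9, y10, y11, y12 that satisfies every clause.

Pure literal: y4 appears only negated; assign y4 = False.
Pure literal: y6 appears only positively; assign y6 = True.
Branch on y1: take y1 = True.
Try y2 = True.
  then y3 is forced to True.
  then y5 is forced to True.
  then y7 is forced to True.
  then y9 is forced to False.
For the remaining variables, y8 = True, y10 = False, y11 = False, y12 = True works.

y1=True, y2=True, y3=True, y4=False, y5=True, y6=True, y7=True, y8=True, y9=False, y10=False, y11=False, y12=True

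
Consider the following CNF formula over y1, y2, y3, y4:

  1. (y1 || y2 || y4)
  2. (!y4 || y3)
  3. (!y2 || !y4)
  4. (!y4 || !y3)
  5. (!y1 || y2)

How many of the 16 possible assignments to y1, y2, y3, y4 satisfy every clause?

The models are:
  y1=F y2=T y3=F y4=F
  y1=F y2=T y3=T y4=F
  y1=T y2=T y3=F y4=F
  y1=T y2=T y3=T y4=F
Count: 4.

4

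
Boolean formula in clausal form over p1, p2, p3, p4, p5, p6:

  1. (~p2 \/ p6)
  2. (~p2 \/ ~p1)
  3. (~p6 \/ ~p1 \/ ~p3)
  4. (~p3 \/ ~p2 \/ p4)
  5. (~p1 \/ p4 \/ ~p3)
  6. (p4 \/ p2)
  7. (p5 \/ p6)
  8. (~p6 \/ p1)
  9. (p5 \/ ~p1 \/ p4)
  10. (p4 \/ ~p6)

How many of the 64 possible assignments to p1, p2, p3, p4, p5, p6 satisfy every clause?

6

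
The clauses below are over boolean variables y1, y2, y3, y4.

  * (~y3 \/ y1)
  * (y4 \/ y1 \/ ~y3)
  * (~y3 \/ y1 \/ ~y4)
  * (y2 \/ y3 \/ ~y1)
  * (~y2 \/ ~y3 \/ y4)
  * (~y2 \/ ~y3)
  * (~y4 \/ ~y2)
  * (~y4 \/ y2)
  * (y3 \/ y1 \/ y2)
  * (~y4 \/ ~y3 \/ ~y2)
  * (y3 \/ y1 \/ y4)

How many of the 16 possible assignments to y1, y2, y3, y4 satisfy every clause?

2

The models are:
  y1=1 y2=0 y3=1 y4=0
  y1=1 y2=1 y3=0 y4=0
That's 2 in total.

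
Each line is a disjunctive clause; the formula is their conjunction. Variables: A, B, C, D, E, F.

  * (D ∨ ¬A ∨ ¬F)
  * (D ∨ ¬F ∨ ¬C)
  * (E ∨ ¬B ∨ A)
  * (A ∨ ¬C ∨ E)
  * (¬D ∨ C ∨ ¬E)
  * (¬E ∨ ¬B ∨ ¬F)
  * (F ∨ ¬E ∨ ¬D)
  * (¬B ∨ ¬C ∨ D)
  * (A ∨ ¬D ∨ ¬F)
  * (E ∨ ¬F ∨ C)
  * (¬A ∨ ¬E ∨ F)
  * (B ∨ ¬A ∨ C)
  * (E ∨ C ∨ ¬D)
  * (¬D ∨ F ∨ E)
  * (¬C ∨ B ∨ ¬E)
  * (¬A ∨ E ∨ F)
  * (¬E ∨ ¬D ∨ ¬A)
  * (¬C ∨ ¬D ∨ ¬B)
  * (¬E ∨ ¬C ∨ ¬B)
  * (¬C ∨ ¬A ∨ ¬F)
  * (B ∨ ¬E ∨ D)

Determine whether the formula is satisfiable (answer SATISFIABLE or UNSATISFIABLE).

SATISFIABLE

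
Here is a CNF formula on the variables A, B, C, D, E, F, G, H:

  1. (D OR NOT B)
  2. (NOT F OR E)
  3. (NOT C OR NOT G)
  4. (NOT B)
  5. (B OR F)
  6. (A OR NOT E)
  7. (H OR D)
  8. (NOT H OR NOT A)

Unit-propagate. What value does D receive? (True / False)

(NOT B) stands alone — B = False.
(B OR F): since B = False, the clause reduces to (F). F = True.
From (NOT F OR E) and F = True: E = True.
(A OR NOT E) with E = True leaves only A, so A = True.
(NOT A OR NOT H) with A = True leaves only NOT H, so H = False.
(D OR H): since H = False, the clause reduces to (D). D = True.

True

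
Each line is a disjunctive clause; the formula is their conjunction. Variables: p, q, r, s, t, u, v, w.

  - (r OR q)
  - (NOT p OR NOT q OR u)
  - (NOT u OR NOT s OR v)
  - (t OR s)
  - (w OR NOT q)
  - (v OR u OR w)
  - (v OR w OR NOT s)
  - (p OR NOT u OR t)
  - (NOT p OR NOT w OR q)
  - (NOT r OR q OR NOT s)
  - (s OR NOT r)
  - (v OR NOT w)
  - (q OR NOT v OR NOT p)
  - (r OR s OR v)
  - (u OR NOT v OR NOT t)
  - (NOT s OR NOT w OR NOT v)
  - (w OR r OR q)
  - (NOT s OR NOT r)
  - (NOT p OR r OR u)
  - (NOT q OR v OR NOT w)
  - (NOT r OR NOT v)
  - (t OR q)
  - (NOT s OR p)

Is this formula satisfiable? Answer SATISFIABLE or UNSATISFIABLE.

SATISFIABLE

Branch on p: take p = False.
  then s is forced to False.
  then t is forced to True.
  then r is forced to False.
  then q is forced to True.
  then w is forced to True.
  then v is forced to True.
  then u is forced to True.
Every clause has at least one true literal under this assignment.
So p=0  q=1  r=0  s=0  t=1  u=1  v=1  w=1 is a satisfying assignment.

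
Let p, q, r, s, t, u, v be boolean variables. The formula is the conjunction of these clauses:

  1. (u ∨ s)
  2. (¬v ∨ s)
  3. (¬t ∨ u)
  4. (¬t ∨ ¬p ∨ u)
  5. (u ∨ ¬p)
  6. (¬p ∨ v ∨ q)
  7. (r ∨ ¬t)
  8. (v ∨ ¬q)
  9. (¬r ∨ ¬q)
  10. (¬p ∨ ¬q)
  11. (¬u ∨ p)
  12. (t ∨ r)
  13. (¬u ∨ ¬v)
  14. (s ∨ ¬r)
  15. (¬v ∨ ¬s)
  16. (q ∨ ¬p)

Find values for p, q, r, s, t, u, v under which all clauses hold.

Try p = False.
  then u is forced to False.
  then s is forced to True.
  then t is forced to False.
  then r is forced to True.
  then q is forced to False.
  then v is forced to False.

p = False, q = False, r = True, s = True, t = False, u = False, v = False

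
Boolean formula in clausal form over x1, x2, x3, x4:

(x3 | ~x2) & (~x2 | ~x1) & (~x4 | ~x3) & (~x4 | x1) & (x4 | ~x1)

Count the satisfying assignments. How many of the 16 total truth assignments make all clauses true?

4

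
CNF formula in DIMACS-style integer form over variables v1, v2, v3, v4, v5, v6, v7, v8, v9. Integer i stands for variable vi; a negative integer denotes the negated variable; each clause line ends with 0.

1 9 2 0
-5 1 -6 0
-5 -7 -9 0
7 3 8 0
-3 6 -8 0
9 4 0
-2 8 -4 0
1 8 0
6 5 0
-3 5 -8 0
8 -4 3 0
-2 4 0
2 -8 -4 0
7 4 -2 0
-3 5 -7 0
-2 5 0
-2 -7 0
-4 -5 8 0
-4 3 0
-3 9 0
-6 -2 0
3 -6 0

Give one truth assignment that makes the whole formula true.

v1=True, v2=False, v3=True, v4=False, v5=True, v6=False, v7=False, v8=False, v9=True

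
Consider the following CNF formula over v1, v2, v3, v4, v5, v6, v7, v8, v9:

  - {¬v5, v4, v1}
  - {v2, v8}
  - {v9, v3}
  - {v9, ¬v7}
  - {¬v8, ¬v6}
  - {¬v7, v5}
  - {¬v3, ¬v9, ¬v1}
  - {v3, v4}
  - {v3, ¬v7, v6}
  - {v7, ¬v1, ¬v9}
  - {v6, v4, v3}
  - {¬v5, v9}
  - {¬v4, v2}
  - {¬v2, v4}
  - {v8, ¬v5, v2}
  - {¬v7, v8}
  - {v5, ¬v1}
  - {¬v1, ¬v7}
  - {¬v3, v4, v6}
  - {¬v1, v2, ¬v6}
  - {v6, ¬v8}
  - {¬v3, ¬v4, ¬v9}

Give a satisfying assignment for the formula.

v1 = False  v2 = True  v3 = False  v4 = True  v5 = False  v6 = True  v7 = False  v8 = False  v9 = True

Set v1 = False and propagate.
For the remaining variables, v2 = True, v3 = False, v4 = True, v5 = False, v6 = True, v7 = False, v8 = False, v9 = True works.
Every clause has at least one true literal under this assignment.
Check each clause:
  1. {v1, v4, ¬v5} — ¬v5 is true.
  2. {v2, v8} — v2 is true.
  3. {v3, v9} — v9 is true.
  4. {v9, ¬v7} — v9 is true.
  5. {¬v6, ¬v8} — ¬v8 is true.
  6. {¬v7, v5} — ¬v7 is true.
  7. {¬v3, ¬v1, ¬v9} — ¬v3 is true.
  8. {v3, v4} — v4 is true.
  9. {¬v7, v3, v6} — ¬v7 is true.
  10. {v7, ¬v9, ¬v1} — ¬v1 is true.
  11. {v4, v3, v6} — v4 is true.
  12. {¬v5, v9} — v9 is true.
  13. {¬v4, v2} — v2 is true.
  14. {v4, ¬v2} — v4 is true.
  15. {v8, v2, ¬v5} — v2 is true.
  16. {v8, ¬v7} — ¬v7 is true.
  17. {¬v1, v5} — ¬v1 is true.
  18. {¬v7, ¬v1} — ¬v7 is true.
  19. {v4, ¬v3, v6} — v4 is true.
  20. {¬v6, ¬v1, v2} — v2 is true.
  21. {v6, ¬v8} — ¬v8 is true.
  22. {¬v4, ¬v3, ¬v9} — ¬v3 is true.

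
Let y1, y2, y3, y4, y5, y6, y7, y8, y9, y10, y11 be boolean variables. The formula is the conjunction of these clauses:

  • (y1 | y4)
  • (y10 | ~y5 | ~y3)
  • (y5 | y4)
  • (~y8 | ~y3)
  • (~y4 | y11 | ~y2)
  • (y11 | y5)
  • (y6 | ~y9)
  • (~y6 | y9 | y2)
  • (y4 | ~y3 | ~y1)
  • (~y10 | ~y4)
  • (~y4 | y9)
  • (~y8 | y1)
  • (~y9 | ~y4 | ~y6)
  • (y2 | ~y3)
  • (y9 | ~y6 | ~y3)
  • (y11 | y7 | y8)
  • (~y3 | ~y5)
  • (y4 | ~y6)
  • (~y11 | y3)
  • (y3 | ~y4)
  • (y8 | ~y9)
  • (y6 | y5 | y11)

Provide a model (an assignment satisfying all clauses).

y1=T, y2=F, y3=F, y4=F, y5=T, y6=F, y7=T, y8=T, y9=F, y10=F, y11=F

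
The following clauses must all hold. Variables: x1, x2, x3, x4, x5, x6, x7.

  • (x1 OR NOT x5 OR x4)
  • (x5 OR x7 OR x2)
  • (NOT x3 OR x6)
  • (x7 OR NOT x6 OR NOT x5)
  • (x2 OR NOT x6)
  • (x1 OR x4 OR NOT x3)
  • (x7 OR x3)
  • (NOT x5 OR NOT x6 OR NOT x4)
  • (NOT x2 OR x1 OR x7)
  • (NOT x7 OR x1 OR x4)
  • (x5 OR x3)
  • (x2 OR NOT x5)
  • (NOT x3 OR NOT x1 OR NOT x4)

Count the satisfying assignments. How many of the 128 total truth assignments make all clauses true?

8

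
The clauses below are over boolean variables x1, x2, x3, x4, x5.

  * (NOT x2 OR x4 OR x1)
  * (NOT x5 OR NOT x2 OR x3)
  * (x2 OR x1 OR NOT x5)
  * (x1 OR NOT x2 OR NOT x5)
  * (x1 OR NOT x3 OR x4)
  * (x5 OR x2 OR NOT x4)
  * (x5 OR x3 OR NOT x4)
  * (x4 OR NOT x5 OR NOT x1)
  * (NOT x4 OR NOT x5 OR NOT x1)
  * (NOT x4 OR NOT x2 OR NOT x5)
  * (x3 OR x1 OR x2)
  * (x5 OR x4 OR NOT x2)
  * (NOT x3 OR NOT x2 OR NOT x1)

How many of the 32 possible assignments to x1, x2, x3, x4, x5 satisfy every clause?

Satisfying assignments:
  x1=0 x2=1 x3=1 x4=1 x5=0
  x1=1 x2=0 x3=0 x4=0 x5=0
  x1=1 x2=0 x3=1 x4=0 x5=0
That's 3 in total.

3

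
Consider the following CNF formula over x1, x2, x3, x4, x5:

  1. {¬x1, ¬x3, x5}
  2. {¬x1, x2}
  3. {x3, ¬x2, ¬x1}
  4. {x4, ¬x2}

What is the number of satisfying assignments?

Split on x1, then x2.
  x1=T, x2=T: remaining (x3,x4,x5) ∈ {(T,T,T)} — 1.
  x1=T, x2=F: a clause becomes empty — 0.
  x1=F, x2=T: remaining (x3,x4,x5) ∈ {(F,T,F); (F,T,T); (T,T,F); (T,T,T)} — 4.
  x1=F, x2=F: x3, x4, x5 free → 2^3 = 8.
Total: 1 + 0 + 4 + 8 = 13.

13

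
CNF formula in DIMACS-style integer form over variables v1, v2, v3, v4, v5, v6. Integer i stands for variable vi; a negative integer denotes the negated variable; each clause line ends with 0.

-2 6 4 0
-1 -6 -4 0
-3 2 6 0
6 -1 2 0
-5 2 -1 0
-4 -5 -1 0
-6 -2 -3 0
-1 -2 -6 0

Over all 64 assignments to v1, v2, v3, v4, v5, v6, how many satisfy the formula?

Split on v2, then v6.
  v2=T, v6=T: remaining (v1,v3,v4,v5) ∈ {(F,F,F,F); (F,F,F,T); (F,F,T,F); (F,F,T,T)} — 4.
  v2=T, v6=F: v3 free; 3 ways for (v1,v4,v5) × 2^1 = 6.
  v2=F, v6=T: v3 free; 5 ways for (v1,v4,v5) × 2^1 = 10.
  v2=F, v6=F: remaining (v1,v3,v4,v5) ∈ {(F,F,F,F); (F,F,F,T); (F,F,T,F); (F,F,T,T)} — 4.
Total: 4 + 6 + 10 + 4 = 24.

24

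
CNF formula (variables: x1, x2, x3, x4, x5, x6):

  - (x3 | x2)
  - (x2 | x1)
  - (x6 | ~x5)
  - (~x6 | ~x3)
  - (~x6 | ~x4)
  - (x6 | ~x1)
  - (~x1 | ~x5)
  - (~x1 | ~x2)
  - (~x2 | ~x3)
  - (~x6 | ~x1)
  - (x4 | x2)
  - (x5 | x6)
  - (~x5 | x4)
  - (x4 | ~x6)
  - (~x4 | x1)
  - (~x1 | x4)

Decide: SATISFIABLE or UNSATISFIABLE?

UNSATISFIABLE

x1 = True:
  propagation gives x6=True; an empty clause results — contradiction.
x1 = False:
  propagation gives x2=True, x3=False, x4=False, x5=False; an empty clause results — contradiction.
Every branch closes, so no satisfying assignment exists.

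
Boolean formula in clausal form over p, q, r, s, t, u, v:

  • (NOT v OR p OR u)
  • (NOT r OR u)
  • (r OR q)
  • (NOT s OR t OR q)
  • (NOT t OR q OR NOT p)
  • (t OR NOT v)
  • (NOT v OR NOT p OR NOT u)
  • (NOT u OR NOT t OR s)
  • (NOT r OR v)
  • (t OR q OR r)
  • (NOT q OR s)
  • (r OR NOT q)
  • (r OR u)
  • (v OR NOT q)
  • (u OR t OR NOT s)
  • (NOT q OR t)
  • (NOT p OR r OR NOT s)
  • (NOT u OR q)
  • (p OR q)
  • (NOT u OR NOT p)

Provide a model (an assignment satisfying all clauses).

p = 0, q = 1, r = 1, s = 1, t = 1, u = 1, v = 1

Branch on p: take p = False.
  then q is forced to True.
  then s is forced to True.
  then r is forced to True.
  then u is forced to True.
  then v is forced to True.
  then t is forced to True.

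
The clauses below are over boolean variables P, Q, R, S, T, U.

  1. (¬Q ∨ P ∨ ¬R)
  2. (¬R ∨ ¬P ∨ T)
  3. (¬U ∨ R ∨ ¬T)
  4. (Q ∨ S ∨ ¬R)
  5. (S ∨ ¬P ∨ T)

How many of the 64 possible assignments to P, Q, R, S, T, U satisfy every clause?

30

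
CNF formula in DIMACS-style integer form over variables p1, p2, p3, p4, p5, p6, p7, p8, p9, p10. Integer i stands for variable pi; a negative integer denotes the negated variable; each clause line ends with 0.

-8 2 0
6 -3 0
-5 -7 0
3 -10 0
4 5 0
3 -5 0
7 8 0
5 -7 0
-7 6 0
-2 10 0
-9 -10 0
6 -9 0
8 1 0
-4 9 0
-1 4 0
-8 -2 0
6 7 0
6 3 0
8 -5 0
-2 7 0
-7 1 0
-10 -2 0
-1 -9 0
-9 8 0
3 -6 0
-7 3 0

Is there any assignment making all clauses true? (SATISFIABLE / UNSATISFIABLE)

p7 = True:
  propagation gives p5=False; an empty clause results — contradiction.
p7 = False:
  propagation gives p8=True, p2=True; an empty clause results — contradiction.
Every branch closes, so no satisfying assignment exists.

UNSATISFIABLE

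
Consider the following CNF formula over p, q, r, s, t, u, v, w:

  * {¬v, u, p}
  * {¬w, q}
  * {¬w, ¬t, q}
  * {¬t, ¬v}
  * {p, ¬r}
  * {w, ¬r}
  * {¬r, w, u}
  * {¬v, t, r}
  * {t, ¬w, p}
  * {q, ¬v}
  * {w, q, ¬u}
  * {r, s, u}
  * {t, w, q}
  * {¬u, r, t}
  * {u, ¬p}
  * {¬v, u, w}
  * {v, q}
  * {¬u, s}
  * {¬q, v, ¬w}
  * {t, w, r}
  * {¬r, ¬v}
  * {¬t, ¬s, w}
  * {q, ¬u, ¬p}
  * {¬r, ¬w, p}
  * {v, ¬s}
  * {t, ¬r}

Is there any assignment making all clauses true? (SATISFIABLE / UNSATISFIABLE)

w = True:
  propagation gives q=True, v=True, t=False, r=True; an empty clause results — contradiction.
w = False:
  propagation gives r=False, t=True, v=False, q=True; an empty clause results — contradiction.
Every branch closes, so no satisfying assignment exists.

UNSATISFIABLE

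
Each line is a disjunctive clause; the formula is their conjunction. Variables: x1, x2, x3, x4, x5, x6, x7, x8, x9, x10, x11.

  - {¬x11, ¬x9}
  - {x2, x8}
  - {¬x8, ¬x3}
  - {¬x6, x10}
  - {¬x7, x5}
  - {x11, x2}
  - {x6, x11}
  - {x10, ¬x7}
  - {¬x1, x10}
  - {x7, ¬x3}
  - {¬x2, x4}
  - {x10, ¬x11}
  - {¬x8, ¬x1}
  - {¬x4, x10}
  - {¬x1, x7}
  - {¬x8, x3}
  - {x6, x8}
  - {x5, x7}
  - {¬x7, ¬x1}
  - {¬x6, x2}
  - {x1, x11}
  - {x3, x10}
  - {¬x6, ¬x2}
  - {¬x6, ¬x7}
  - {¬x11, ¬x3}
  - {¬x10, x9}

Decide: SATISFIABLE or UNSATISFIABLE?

UNSATISFIABLE

x7 = True:
  propagation gives x5=True, x10=True, x1=False, x11=True; an empty clause results — contradiction.
x7 = False:
  propagation gives x3=False, x1=False, x8=False, x2=True; an empty clause results — contradiction.
Every branch closes, so no satisfying assignment exists.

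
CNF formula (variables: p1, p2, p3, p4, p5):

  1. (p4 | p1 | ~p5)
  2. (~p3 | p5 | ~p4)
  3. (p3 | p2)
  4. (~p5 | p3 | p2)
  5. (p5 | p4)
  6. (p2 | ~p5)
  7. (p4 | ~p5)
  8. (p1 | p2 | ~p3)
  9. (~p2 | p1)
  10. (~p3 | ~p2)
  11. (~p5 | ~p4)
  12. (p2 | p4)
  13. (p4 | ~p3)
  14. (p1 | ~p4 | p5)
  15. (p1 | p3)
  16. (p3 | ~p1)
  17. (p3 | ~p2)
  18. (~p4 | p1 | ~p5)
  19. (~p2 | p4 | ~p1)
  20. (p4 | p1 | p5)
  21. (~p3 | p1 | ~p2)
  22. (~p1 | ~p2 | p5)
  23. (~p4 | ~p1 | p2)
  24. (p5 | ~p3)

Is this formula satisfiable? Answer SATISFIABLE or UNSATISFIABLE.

p1 = True:
  propagation gives p3=True, p2=False, p5=False; an empty clause results — contradiction.
p1 = False:
  propagation gives p2=False, p3=True; an empty clause results — contradiction.
Every branch closes, so no satisfying assignment exists.

UNSATISFIABLE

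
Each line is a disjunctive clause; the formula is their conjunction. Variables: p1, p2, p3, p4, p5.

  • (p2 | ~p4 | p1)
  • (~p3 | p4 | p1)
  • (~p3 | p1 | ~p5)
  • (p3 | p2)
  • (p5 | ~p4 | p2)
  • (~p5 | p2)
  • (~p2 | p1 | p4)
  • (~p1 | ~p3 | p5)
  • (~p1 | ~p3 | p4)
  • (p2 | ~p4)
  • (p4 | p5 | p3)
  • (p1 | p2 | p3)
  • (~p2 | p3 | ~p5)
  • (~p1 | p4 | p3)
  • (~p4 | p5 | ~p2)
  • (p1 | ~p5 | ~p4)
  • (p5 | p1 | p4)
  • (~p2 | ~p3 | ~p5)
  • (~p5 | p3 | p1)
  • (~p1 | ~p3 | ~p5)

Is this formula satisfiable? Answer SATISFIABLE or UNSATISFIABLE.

UNSATISFIABLE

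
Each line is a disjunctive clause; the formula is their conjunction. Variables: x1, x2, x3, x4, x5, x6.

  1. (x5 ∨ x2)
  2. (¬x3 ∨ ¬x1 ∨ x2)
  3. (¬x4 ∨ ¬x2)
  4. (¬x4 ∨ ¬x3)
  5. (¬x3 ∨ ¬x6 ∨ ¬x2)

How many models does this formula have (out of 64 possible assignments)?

Split on x2, then x3.
  x2=1, x3=1: remaining (x1,x4,x5,x6) ∈ {(0,0,0,0); (0,0,1,0); (1,0,0,0); (1,0,1,0)} — 4.
  x2=1, x3=0: forces x4=0; x1, x5, x6 free → 2^3 = 8.
  x2=0, x3=1: remaining (x1,x4,x5,x6) ∈ {(0,0,1,0); (0,0,1,1)} — 2.
  x2=0, x3=0: forces x5=1; x1, x4, x6 free → 2^3 = 8.
Total: 4 + 8 + 2 + 8 = 22.

22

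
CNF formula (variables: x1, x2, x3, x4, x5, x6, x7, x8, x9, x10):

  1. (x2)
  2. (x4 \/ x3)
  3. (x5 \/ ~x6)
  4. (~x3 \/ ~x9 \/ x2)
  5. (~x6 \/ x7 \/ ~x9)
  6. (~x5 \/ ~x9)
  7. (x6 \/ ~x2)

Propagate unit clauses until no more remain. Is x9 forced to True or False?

(x2) stands alone — x2 = True.
In (x6 \/ ~x2), ~x2 is now false; x6 must hold, so x6 = True.
(~x6 \/ x5): since x6 = True, the clause reduces to (x5). x5 = True.
(~x9 \/ ~x5): since x5 = True, the clause reduces to (~x9). x9 = False.

False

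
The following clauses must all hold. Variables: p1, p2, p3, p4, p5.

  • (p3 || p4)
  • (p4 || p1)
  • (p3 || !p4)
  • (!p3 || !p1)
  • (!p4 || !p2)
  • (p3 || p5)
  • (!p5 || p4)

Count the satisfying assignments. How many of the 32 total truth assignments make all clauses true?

The models are:
  p1=0 p2=0 p3=1 p4=1 p5=0
  p1=0 p2=0 p3=1 p4=1 p5=1
That's 2 in total.

2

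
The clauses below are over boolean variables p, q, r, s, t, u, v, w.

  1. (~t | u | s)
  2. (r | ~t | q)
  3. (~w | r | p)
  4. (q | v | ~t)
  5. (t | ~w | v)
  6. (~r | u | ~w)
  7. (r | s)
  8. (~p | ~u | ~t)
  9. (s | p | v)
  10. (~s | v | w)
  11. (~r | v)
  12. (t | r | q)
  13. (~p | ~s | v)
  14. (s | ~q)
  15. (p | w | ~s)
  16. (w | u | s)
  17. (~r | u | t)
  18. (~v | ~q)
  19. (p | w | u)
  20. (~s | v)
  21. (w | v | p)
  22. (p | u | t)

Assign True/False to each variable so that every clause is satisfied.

p=True, q=False, r=True, s=False, t=False, u=True, v=True, w=True

Try p = True.
The remaining clauses are satisfied by q = False, r = True, s = False, t = False, u = True, v = True, w = True.
Every clause has at least one true literal under this assignment.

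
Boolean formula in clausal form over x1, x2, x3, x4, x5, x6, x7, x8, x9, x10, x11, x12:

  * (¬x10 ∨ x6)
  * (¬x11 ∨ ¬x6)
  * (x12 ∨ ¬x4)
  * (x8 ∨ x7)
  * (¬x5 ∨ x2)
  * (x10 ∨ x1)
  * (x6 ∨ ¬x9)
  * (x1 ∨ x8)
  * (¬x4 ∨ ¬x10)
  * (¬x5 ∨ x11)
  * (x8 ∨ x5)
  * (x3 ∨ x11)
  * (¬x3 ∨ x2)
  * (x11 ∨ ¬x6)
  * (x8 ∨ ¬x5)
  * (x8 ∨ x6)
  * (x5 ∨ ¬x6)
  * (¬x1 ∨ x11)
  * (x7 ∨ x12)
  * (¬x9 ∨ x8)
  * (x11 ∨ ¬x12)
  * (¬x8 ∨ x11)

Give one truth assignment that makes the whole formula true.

x1=1, x2=0, x3=0, x4=1, x5=0, x6=0, x7=0, x8=1, x9=0, x10=0, x11=1, x12=1

Check each clause:
  1. (¬x10 ∨ x6) — ¬x10 is true.
  2. (¬x6 ∨ ¬x11) — ¬x6 is true.
  3. (¬x4 ∨ x12) — x12 is true.
  4. (x8 ∨ x7) — x8 is true.
  5. (x2 ∨ ¬x5) — ¬x5 is true.
  6. (x1 ∨ x10) — x1 is true.
  7. (x6 ∨ ¬x9) — ¬x9 is true.
  8. (x8 ∨ x1) — x8 is true.
  9. (¬x4 ∨ ¬x10) — ¬x10 is true.
  10. (¬x5 ∨ x11) — x11 is true.
  11. (x8 ∨ x5) — x8 is true.
  12. (x11 ∨ x3) — x11 is true.
  13. (x2 ∨ ¬x3) — ¬x3 is true.
  14. (x11 ∨ ¬x6) — ¬x6 is true.
  15. (¬x5 ∨ x8) — x8 is true.
  16. (x8 ∨ x6) — x8 is true.
  17. (x5 ∨ ¬x6) — ¬x6 is true.
  18. (¬x1 ∨ x11) — x11 is true.
  19. (x12 ∨ x7) — x12 is true.
  20. (¬x9 ∨ x8) — x8 is true.
  21. (¬x12 ∨ x11) — x11 is true.
  22. (x11 ∨ ¬x8) — x11 is true.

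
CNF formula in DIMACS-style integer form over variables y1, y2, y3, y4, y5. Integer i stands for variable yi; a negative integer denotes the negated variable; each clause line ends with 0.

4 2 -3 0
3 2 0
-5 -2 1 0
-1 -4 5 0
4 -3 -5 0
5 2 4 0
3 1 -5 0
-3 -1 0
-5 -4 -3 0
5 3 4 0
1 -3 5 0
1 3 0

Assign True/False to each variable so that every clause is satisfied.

y1=T, y2=T, y3=F, y4=T, y5=T

Branch on y1: take y1 = True.
  then y3 is forced to False.
  then y2 is forced to True.
The remaining clauses are satisfied by y4 = True, y5 = True.
Every clause has at least one true literal under this assignment.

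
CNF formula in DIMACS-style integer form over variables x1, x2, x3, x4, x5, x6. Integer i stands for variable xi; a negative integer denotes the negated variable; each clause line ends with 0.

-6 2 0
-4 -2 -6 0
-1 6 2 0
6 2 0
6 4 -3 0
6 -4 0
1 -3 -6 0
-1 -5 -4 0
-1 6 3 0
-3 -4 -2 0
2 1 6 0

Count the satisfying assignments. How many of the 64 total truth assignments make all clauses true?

Split on x6, then x2.
  x6=T, x2=T: x5 free; 3 ways for (x1,x3,x4) × 2^1 = 6.
  x6=T, x2=F: a clause becomes empty — 0.
  x6=F, x2=T: remaining (x1,x3,x4,x5) ∈ {(F,F,F,F); (F,F,F,T)} — 2.
  x6=F, x2=F: a clause becomes empty — 0.
Total: 6 + 0 + 2 + 0 = 8.

8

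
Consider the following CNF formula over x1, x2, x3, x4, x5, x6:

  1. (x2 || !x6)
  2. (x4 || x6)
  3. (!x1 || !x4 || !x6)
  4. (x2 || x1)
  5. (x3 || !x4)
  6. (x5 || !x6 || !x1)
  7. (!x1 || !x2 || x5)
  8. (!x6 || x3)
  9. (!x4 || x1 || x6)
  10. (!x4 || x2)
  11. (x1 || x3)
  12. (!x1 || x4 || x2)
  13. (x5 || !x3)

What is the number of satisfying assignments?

4

Satisfying assignments:
  x1=0 x2=1 x3=1 x4=0 x5=1 x6=1
  x1=0 x2=1 x3=1 x4=1 x5=1 x6=1
  x1=1 x2=1 x3=1 x4=0 x5=1 x6=1
  x1=1 x2=1 x3=1 x4=1 x5=1 x6=0
Count: 4.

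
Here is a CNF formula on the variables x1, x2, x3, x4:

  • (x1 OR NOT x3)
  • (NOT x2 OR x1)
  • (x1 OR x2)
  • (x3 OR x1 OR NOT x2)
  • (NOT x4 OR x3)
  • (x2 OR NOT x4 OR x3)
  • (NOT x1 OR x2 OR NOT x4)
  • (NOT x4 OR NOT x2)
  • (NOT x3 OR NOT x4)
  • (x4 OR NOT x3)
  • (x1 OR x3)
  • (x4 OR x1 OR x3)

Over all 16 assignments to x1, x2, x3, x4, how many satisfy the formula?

Satisfying assignments:
  x1=T x2=F x3=F x4=F
  x1=T x2=T x3=F x4=F
That's 2 in total.

2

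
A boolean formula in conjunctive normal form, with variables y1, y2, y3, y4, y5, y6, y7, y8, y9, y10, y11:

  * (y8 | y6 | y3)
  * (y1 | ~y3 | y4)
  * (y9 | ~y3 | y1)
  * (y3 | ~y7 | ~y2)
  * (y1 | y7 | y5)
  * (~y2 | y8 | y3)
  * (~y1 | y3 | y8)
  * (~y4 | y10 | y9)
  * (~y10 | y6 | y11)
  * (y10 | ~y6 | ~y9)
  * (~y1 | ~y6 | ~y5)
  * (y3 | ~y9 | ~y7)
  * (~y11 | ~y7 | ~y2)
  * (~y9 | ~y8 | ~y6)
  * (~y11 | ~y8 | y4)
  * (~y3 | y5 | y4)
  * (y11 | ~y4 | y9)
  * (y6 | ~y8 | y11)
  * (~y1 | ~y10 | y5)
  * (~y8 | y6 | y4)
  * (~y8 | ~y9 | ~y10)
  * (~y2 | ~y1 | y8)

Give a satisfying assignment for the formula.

y1=True, y2=False, y3=True, y4=False, y5=True, y6=False, y7=False, y8=False, y9=False, y10=False, y11=True

Check each clause:
  1. (y3 | y8 | y6) — y3 is true.
  2. (y1 | ~y3 | y4) — y1 is true.
  3. (y1 | ~y3 | y9) — y1 is true.
  4. (~y7 | ~y2 | y3) — ~y7 is true.
  5. (y1 | y5 | y7) — y1 is true.
  6. (y8 | y3 | ~y2) — y3 is true.
  7. (y8 | y3 | ~y1) — y3 is true.
  8. (y10 | ~y4 | y9) — ~y4 is true.
  9. (~y10 | y6 | y11) — y11 is true.
  10. (~y6 | y10 | ~y9) — ~y6 is true.
  11. (~y6 | ~y1 | ~y5) — ~y6 is true.
  12. (y3 | ~y9 | ~y7) — ~y7 is true.
  13. (~y2 | ~y7 | ~y11) — ~y7 is true.
  14. (~y8 | ~y6 | ~y9) — ~y8 is true.
  15. (~y8 | ~y11 | y4) — ~y8 is true.
  16. (y5 | ~y3 | y4) — y5 is true.
  17. (y9 | y11 | ~y4) — y11 is true.
  18. (y11 | ~y8 | y6) — ~y8 is true.
  19. (~y1 | ~y10 | y5) — y5 is true.
  20. (y4 | y6 | ~y8) — ~y8 is true.
  21. (~y9 | ~y10 | ~y8) — ~y8 is true.
  22. (~y1 | y8 | ~y2) — ~y2 is true.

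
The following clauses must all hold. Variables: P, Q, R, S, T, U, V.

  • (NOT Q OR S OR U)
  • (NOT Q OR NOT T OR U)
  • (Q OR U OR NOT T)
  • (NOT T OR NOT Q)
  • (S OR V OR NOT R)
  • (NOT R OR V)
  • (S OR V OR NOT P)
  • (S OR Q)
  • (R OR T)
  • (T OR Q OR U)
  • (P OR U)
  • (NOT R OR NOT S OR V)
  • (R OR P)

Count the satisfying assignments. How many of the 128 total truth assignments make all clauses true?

Case analysis on Q and R:
  Q=1, R=1: 5 of the 32 assignments to (P,S,T,U,V) work.
  Q=1, R=0: a clause becomes empty — 0.
  Q=0, R=1: remaining (P,S,T,U,V) ∈ {(0,1,0,1,1); (0,1,1,1,1); (1,1,0,1,1); (1,1,1,1,1)} — 4.
  Q=0, R=0: remaining (P,S,T,U,V) ∈ {(1,1,1,1,0); (1,1,1,1,1)} — 2.
Total: 5 + 0 + 4 + 2 = 11.

11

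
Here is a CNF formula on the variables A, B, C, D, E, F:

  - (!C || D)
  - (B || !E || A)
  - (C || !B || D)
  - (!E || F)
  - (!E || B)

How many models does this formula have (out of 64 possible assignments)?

24

Case analysis on B and E:
  B=1, E=1: remaining (A,C,D,F) ∈ {(0,0,1,1); (0,1,1,1); (1,0,1,1); (1,1,1,1)} — 4.
  B=1, E=0: forces D=1; A, C, F free → 2^3 = 8.
  B=0, E=1: a clause becomes empty — 0.
  B=0, E=0: A, F free; 3 ways for (C,D) × 2^2 = 12.
Total: 4 + 8 + 0 + 12 = 24.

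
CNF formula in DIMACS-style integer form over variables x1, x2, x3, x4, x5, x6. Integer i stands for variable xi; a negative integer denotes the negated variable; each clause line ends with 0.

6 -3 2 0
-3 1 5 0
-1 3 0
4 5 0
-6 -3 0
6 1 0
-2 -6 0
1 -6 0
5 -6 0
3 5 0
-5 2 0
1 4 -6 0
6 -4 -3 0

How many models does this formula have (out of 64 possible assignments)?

Satisfying assignments:
  x1=T x2=T x3=T x4=F x5=T x6=F
That's 1 in total.

1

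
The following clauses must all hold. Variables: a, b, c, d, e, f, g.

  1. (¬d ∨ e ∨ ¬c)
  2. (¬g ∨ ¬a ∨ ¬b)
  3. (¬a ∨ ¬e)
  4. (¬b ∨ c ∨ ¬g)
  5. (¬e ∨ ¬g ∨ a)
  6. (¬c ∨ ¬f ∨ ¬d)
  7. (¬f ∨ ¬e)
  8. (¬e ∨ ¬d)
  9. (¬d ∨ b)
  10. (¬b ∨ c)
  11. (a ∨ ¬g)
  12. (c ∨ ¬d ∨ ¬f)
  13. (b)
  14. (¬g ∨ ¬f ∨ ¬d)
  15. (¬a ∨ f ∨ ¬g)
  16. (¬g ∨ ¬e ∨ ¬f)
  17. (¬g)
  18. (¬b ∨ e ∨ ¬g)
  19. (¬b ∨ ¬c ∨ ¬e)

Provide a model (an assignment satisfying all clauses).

Unit propagation: (b) forces b = True.
(c) is a unit clause, so c = True.
The clause (¬g) is unit: g must be False.
The clause (¬e) is unit: e must be False.
Unit propagation: (¬d) forces d = False.
a, f are now unconstrained; take a = False, f = False.
Check each clause:
  1. (¬d ∨ ¬c ∨ e) — ¬d is true.
  2. (¬a ∨ ¬b ∨ ¬g) — ¬g is true.
  3. (¬a ∨ ¬e) — ¬e is true.
  4. (¬b ∨ c ∨ ¬g) — ¬g is true.
  5. (¬e ∨ ¬g ∨ a) — ¬e is true.
  6. (¬d ∨ ¬f ∨ ¬c) — ¬f is true.
  7. (¬f ∨ ¬e) — ¬f is true.
  8. (¬d ∨ ¬e) — ¬e is true.
  9. (b ∨ ¬d) — b is true.
  10. (¬b ∨ c) — c is true.
  11. (¬g ∨ a) — ¬g is true.
  12. (c ∨ ¬f ∨ ¬d) — ¬f is true.
  13. (b) — b is true.
  14. (¬d ∨ ¬f ∨ ¬g) — ¬g is true.
  15. (¬a ∨ f ∨ ¬g) — ¬g is true.
  16. (¬e ∨ ¬g ∨ ¬f) — ¬g is true.
  17. (¬g) — ¬g is true.
  18. (¬b ∨ e ∨ ¬g) — ¬g is true.
  19. (¬e ∨ ¬b ∨ ¬c) — ¬e is true.

a=False, b=True, c=True, d=False, e=False, f=False, g=False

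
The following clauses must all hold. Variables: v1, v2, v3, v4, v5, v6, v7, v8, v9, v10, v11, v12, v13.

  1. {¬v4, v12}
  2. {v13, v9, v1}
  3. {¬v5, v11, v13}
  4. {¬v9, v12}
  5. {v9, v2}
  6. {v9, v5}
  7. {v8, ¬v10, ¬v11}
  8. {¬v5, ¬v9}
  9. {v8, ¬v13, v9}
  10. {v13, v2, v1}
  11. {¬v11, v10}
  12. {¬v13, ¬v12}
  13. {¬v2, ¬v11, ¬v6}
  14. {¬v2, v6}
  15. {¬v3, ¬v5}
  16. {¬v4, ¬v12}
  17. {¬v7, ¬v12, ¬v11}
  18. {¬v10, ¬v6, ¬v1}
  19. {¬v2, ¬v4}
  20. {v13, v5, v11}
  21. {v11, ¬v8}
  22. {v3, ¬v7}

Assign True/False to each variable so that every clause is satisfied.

v4 occurs only negated in the remaining clauses — set v4 = False.
v7 occurs only negated in the remaining clauses — set v7 = False.
Set v1 = True and propagate.
The remaining clauses are satisfied by v2 = False, v3 = True, v5 = False, v6 = False, v8 = True, v9 = True, v10 = True, v11 = True, v12 = True, v13 = False.
Every clause has at least one true literal under this assignment.

v1=1, v2=0, v3=1, v4=0, v5=0, v6=0, v7=0, v8=1, v9=1, v10=1, v11=1, v12=1, v13=0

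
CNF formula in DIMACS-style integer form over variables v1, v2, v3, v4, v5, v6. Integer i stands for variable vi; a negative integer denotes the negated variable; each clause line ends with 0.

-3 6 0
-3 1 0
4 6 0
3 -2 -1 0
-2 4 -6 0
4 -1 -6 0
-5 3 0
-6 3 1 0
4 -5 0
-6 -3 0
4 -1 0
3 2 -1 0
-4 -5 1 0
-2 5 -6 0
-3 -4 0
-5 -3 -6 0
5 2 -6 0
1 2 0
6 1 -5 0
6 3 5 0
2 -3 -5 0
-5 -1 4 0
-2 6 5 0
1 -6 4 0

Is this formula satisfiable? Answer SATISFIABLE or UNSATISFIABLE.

UNSATISFIABLE

v6 = True:
  propagation gives v3=False, v5=False, v1=True, v2=False; an empty clause results — contradiction.
v6 = False:
  propagation gives v3=False, v4=True, v5=False; an empty clause results — contradiction.
Every branch closes, so no satisfying assignment exists.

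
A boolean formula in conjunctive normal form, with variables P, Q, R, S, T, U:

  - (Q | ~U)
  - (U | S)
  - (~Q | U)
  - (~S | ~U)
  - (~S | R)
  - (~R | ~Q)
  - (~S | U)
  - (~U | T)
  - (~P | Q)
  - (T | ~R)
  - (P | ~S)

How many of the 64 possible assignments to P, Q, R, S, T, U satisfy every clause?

Satisfying assignments:
  P=0 Q=1 R=0 S=0 T=1 U=1
  P=1 Q=1 R=0 S=0 T=1 U=1
Count: 2.

2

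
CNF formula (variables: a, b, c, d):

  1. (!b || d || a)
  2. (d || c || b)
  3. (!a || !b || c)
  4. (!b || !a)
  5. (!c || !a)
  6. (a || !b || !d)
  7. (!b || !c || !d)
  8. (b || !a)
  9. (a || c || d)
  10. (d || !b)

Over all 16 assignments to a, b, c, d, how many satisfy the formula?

The models are:
  a=F b=F c=F d=T
  a=F b=F c=T d=F
  a=F b=F c=T d=T
That's 3 in total.

3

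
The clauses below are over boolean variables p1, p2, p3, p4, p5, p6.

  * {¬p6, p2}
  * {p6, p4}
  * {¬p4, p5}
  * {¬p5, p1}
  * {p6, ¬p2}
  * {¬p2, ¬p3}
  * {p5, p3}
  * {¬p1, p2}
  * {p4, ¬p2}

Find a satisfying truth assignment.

p1 = True, p2 = True, p3 = False, p4 = True, p5 = True, p6 = True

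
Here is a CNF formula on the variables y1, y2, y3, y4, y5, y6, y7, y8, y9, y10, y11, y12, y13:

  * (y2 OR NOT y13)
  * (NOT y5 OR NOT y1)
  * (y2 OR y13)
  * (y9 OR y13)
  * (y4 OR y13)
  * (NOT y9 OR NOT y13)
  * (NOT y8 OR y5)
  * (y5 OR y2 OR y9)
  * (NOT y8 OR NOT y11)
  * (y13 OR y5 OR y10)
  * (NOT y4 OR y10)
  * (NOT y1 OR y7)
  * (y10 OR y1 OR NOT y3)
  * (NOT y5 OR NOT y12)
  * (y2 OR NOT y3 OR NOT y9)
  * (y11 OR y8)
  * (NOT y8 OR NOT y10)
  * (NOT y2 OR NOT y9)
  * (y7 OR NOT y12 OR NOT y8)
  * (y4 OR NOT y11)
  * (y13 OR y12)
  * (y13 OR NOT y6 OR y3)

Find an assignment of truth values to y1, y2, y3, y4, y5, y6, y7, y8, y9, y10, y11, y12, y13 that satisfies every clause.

y1=True, y2=True, y3=False, y4=True, y5=False, y6=False, y7=True, y8=False, y9=False, y10=True, y11=True, y12=True, y13=True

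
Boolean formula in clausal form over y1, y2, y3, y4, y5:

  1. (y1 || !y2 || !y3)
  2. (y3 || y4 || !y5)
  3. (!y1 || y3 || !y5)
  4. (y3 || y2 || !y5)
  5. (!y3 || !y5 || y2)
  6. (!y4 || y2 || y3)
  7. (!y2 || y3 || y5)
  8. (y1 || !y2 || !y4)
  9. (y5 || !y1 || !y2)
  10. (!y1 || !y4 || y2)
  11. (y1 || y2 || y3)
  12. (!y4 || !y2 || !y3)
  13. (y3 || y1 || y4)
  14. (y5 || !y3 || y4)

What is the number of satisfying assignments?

3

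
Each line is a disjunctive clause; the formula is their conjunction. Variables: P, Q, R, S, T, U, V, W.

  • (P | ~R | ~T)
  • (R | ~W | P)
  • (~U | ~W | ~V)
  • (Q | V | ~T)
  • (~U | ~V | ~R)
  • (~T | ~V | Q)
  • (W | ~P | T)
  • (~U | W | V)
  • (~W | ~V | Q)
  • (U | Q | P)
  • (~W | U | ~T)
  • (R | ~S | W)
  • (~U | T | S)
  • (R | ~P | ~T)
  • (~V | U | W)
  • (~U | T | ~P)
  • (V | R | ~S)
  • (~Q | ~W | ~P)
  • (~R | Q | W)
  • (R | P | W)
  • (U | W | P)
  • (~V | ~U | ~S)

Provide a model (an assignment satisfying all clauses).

P = False, Q = False, R = True, S = True, T = False, U = True, V = False, W = True

Set P = False and propagate.
For the remaining variables, Q = False, R = True, S = True, T = False, U = True, V = False, W = True works.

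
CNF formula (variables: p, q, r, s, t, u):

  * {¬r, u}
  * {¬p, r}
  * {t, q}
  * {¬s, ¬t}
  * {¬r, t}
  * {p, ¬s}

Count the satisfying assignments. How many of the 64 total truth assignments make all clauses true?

Split on r, then t.
  r=1, t=1: remaining (p,q,s,u) ∈ {(0,0,0,1); (0,1,0,1); (1,0,0,1); (1,1,0,1)} — 4.
  r=1, t=0: a clause becomes empty — 0.
  r=0, t=1: remaining (p,q,s,u) ∈ {(0,0,0,0); (0,0,0,1); (0,1,0,0); (0,1,0,1)} — 4.
  r=0, t=0: remaining (p,q,s,u) ∈ {(0,1,0,0); (0,1,0,1)} — 2.
Total: 4 + 0 + 4 + 2 = 10.

10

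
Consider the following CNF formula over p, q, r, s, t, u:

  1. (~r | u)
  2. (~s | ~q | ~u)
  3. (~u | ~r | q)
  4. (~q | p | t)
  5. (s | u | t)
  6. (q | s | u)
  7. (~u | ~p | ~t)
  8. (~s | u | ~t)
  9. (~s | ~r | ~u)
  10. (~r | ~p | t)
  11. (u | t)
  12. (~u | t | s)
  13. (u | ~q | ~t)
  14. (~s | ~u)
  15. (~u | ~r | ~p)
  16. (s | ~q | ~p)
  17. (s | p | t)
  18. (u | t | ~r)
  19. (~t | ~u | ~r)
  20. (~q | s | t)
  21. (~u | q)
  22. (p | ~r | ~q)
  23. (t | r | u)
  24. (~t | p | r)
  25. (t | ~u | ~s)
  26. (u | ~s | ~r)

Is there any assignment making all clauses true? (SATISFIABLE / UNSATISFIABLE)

UNSATISFIABLE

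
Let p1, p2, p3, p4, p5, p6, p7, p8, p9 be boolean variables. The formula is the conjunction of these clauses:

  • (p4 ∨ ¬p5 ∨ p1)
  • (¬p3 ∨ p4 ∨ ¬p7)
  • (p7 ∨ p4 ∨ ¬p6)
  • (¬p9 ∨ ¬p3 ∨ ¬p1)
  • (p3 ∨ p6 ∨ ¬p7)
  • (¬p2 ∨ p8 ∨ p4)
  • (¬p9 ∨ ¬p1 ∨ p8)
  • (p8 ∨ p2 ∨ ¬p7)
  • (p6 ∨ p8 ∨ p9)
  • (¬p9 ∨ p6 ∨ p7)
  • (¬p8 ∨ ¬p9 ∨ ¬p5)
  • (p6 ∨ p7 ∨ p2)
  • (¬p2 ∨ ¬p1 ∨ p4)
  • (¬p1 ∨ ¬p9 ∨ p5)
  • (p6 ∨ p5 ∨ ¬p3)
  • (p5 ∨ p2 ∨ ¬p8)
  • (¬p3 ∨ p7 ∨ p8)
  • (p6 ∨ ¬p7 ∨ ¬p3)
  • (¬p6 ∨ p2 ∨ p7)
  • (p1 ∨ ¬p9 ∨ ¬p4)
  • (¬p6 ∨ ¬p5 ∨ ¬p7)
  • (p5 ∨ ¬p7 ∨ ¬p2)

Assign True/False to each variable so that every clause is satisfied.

p1 = 1, p2 = 1, p3 = 0, p4 = 1, p5 = 0, p6 = 0, p7 = 0, p8 = 1, p9 = 0

Check each clause:
  1. (p4 ∨ p1 ∨ ¬p5) — p1 is true.
  2. (¬p3 ∨ p4 ∨ ¬p7) — ¬p7 is true.
  3. (¬p6 ∨ p4 ∨ p7) — ¬p6 is true.
  4. (¬p3 ∨ ¬p9 ∨ ¬p1) — ¬p3 is true.
  5. (p6 ∨ p3 ∨ ¬p7) — ¬p7 is true.
  6. (¬p2 ∨ p4 ∨ p8) — p8 is true.
  7. (¬p9 ∨ ¬p1 ∨ p8) — p8 is true.
  8. (¬p7 ∨ p2 ∨ p8) — p8 is true.
  9. (p8 ∨ p9 ∨ p6) — p8 is true.
  10. (p6 ∨ ¬p9 ∨ p7) — ¬p9 is true.
  11. (¬p5 ∨ ¬p9 ∨ ¬p8) — ¬p5 is true.
  12. (p6 ∨ p2 ∨ p7) — p2 is true.
  13. (¬p2 ∨ p4 ∨ ¬p1) — p4 is true.
  14. (¬p9 ∨ ¬p1 ∨ p5) — ¬p9 is true.
  15. (p5 ∨ p6 ∨ ¬p3) — ¬p3 is true.
  16. (p5 ∨ ¬p8 ∨ p2) — p2 is true.
  17. (¬p3 ∨ p8 ∨ p7) — p8 is true.
  18. (¬p3 ∨ p6 ∨ ¬p7) — ¬p7 is true.
  19. (¬p6 ∨ p7 ∨ p2) — ¬p6 is true.
  20. (p1 ∨ ¬p9 ∨ ¬p4) — p1 is true.
  21. (¬p6 ∨ ¬p7 ∨ ¬p5) — ¬p7 is true.
  22. (¬p2 ∨ ¬p7 ∨ p5) — ¬p7 is true.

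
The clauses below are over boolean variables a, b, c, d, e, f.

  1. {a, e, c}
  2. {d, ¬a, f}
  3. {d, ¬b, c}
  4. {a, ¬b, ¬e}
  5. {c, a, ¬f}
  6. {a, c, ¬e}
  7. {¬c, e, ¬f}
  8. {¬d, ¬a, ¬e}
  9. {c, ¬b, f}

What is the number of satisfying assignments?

17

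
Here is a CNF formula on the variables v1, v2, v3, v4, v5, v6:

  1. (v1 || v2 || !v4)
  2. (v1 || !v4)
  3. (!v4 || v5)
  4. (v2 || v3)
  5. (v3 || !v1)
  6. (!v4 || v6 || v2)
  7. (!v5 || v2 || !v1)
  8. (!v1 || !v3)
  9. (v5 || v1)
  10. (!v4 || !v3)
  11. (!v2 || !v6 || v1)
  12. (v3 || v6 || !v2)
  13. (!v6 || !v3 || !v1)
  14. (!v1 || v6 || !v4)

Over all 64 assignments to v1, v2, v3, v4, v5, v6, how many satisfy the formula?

3

Satisfying assignments:
  v1=0 v2=0 v3=1 v4=0 v5=1 v6=0
  v1=0 v2=0 v3=1 v4=0 v5=1 v6=1
  v1=0 v2=1 v3=1 v4=0 v5=1 v6=0
Count: 3.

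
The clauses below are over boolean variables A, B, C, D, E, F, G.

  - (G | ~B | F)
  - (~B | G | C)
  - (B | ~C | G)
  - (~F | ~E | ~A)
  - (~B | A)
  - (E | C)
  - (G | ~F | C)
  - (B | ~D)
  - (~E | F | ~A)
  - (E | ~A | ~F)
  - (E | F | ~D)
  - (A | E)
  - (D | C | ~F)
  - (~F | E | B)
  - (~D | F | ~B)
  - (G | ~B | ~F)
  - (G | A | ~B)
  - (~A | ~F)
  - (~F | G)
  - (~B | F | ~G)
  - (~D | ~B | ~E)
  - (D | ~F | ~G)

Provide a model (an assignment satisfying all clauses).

Try A = False.
  then B is forced to False.
  then D is forced to False.
  then E is forced to True.
Try C = True.
  then G is forced to True.
  then F is forced to False.
Every clause has at least one true literal under this assignment.

A=F, B=F, C=T, D=F, E=T, F=F, G=T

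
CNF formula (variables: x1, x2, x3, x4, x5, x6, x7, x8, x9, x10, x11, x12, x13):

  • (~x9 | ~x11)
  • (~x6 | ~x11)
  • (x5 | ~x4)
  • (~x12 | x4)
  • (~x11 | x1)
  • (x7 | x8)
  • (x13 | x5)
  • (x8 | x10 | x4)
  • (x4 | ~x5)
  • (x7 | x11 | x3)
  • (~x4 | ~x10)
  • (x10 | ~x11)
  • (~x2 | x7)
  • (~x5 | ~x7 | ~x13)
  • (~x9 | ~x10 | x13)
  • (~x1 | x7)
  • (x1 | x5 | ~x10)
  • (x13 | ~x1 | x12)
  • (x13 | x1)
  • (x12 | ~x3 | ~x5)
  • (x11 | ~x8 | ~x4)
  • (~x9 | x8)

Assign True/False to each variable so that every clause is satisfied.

Branch on x1: take x1 = False.
  then x11 is forced to False.
  then x13 is forced to True.
The remaining clauses are satisfied by x2 = True, x3 = False, x4 = False, x5 = False, x6 = True, x7 = True, x8 = True, x9 = True, x10 = False, x12 = False.
Every clause has at least one true literal under this assignment.

x1=0, x2=1, x3=0, x4=0, x5=0, x6=1, x7=1, x8=1, x9=1, x10=0, x11=0, x12=0, x13=1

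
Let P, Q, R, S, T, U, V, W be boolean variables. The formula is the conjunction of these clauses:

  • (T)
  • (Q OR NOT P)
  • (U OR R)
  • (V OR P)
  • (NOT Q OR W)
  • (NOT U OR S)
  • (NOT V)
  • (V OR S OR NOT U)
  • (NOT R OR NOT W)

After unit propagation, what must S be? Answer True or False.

True

Unit clause (T) sets T = True.
Unit clause (NOT V) sets V = False.
(V OR P): since V = False, the clause reduces to (P). P = True.
From (NOT P OR Q) and P = True: Q = True.
(W OR NOT Q): since Q = True, the clause reduces to (W). W = True.
(NOT R OR NOT W): since W = True, the clause reduces to (NOT R). R = False.
(R OR U): since R = False, the clause reduces to (U). U = True.
(NOT U OR S) with U = True leaves only S, so S = True.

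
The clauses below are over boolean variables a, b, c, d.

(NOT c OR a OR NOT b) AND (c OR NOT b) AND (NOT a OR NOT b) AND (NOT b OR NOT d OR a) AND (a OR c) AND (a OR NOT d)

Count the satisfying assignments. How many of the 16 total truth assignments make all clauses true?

Satisfying assignments:
  a=F b=F c=T d=F
  a=T b=F c=F d=F
  a=T b=F c=F d=T
  a=T b=F c=T d=F
  a=T b=F c=T d=T
Count: 5.

5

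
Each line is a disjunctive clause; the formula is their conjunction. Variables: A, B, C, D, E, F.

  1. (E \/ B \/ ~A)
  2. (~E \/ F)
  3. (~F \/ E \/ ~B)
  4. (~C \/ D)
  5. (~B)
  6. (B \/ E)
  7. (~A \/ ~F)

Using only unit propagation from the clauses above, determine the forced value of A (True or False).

(~B) stands alone — B = False.
(E \/ B) with B = False leaves only E, so E = True.
(~E \/ F): since E = True, the clause reduces to (F). F = True.
(~A \/ ~F): since F = True, the clause reduces to (~A). A = False.

False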